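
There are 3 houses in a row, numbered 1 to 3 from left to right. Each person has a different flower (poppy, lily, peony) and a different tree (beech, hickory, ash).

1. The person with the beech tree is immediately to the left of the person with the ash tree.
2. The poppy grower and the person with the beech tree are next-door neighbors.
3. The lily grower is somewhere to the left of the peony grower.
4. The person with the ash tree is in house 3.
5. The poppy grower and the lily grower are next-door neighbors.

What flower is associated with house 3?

By clue 4, the person with the ash tree is in house 3.
Clue 1: the person with the beech tree is in house 2.
Clue 5: the lily grower is in house 2.
House 1 flower: only poppy fits.
The only flower still possible for house 3 is peony.
The only tree still possible for house 1 is hickory.
So: house 1 = poppy/hickory, house 2 = lily/beech, house 3 = peony/ash.

peony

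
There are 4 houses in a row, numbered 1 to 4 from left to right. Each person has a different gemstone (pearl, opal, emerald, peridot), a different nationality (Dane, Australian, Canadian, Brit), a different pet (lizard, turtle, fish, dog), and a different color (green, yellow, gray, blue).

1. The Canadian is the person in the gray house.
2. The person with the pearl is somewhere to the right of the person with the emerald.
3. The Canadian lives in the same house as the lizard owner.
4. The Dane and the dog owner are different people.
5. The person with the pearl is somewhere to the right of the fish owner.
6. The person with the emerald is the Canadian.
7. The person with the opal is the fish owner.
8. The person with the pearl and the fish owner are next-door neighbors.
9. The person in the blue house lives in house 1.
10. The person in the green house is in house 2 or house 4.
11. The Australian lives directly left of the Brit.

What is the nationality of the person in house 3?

From clue 9, the person in the blue house must be in house 1.
So house 1 gets peridot for gemstone.
So house 4 gets pearl for gemstone.
By clue 8, the fish owner is in house 3.
Clue 3 places the Canadian in house 2.
By clue 6, the person with the emerald is in house 2.
From clue 7, the person with the opal must be in house 3.
House 2's pet must be lizard (nothing else left).
Clue 1 places the person in the gray house in house 2.
By clue 11, the Australian is in house 3.
Clue 11 places the Brit in house 4.
So house 1 gets Dane for nationality.
The only color still possible for house 3 is yellow.
So house 4 gets green for color.
By clue 4, the dog owner is in house 4.
That leaves turtle as the pet for house 1.
So: house 1 = peridot/Dane/turtle/blue, house 2 = emerald/Canadian/lizard/gray, house 3 = opal/Australian/fish/yellow, house 4 = pearl/Brit/dog/green.

Australian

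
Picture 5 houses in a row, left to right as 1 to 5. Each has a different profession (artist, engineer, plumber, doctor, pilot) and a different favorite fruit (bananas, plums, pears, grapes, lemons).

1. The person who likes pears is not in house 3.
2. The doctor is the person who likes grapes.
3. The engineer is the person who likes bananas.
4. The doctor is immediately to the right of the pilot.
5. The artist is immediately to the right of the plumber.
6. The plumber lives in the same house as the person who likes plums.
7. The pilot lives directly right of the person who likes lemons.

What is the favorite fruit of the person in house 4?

pears

The doctor is narrowed to house 3 or 4 or 5; consider each.
Placing it in house 3 and house 4 leads to a contradiction, so it's in house 5.
By clue 2, the person who likes grapes is in house 5.
By clue 4, the pilot is in house 4.
Clue 7 places the person who likes lemons in house 3.
House 3 profession: only artist fits.
The only favorite fruit still possible for house 4 is pears.
The plumber is in house 2 (clue 5).
By clue 6, the person who likes plums is in house 2.
So house 1 gets engineer for profession.
The only favorite fruit still possible for house 1 is bananas.
So: house 1 = engineer/bananas, house 2 = plumber/plums, house 3 = artist/lemons, house 4 = pilot/pears, house 5 = doctor/grapes.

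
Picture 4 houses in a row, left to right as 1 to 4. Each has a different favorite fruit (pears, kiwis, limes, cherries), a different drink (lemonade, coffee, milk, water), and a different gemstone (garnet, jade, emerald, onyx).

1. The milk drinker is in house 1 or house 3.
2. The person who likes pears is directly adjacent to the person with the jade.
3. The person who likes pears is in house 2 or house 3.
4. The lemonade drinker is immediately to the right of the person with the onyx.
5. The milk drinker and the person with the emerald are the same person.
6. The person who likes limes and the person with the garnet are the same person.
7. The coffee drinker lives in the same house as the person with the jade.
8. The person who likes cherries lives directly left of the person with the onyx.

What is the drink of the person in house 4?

The person who likes cherries is narrowed to house 1 or 2; consider each.
Placing it in house 1 leads to a contradiction, so it's in house 2.
Clue 8 places the person with the onyx in house 3.
The lemonade drinker is in house 4 (clue 4).
Clue 5: the milk drinker is in house 1.
House 3's favorite fruit must be pears (nothing else left).
House 2's drink must be coffee (nothing else left).
That leaves water as the drink for house 3.
House 1's gemstone must be emerald (nothing else left).
That leaves jade as the gemstone for house 2.
House 4 gemstone: only garnet fits.
Clue 6: the person who likes limes is in house 4.
The only favorite fruit still possible for house 1 is kiwis.
So: house 1 = kiwis/milk/emerald, house 2 = cherries/coffee/jade, house 3 = pears/water/onyx, house 4 = limes/lemonade/garnet.

lemonade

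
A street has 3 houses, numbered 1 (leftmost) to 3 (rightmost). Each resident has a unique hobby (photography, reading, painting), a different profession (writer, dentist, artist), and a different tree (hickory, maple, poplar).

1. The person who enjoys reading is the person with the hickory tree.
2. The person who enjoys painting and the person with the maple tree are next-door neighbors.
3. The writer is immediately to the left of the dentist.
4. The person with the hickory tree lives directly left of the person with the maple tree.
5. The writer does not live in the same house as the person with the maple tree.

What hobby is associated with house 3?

The person who enjoys reading is narrowed to house 1 or 2; consider each.
Placing it in house 2 leads to a contradiction, so it's in house 1.
By clue 1, the person with the hickory tree is in house 1.
Clue 4: the person with the maple tree is in house 2.
By clue 5, the writer is in house 1.
The only tree still possible for house 3 is poplar.
Clue 2 places the person who enjoys painting in house 3.
Clue 3 places the dentist in house 2.
So house 2 gets photography for hobby.
The only profession still possible for house 3 is artist.
So: house 1 = reading/writer/hickory, house 2 = photography/dentist/maple, house 3 = painting/artist/poplar.

painting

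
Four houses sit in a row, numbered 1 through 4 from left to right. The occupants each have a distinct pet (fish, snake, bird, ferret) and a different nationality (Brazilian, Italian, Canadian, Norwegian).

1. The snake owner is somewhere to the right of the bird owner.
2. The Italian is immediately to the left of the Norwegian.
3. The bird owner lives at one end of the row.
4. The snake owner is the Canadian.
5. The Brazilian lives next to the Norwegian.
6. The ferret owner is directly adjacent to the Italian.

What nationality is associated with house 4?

By clue 3, the bird owner is in house 1.
The ferret owner is narrowed to house 2 or 3 or 4; consider each.
Placing it in house 3 and house 4 leads to a contradiction, so it's in house 2.
House 2's nationality must be Norwegian (nothing else left).
The only nationality still possible for house 4 is Canadian.
The Italian is in house 1 (clue 2).
The snake owner is in house 4 (clue 4).
So house 3 gets fish for pet.
House 3's nationality must be Brazilian (nothing else left).
So: house 1 = bird/Italian, house 2 = ferret/Norwegian, house 3 = fish/Brazilian, house 4 = snake/Canadian.

Canadian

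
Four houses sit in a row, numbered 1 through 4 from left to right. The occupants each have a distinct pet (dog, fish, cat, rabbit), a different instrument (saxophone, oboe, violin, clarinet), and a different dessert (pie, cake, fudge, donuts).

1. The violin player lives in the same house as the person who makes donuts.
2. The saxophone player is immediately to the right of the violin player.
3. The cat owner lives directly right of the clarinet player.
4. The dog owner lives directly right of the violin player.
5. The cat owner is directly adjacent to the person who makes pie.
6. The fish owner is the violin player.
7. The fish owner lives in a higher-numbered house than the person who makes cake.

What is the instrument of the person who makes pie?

House 1's pet must be rabbit (nothing else left).
The dog owner is narrowed to house 3 or 4; consider each.
Placing it in house 3 leads to a contradiction, so it's in house 4.
From clue 4, the violin player must be in house 3.
Clue 6 places the fish owner in house 3.
That leaves cat as the pet for house 2.
Clue 1 places the person who makes donuts in house 3.
Clue 3: the clarinet player is in house 1.
So house 2 gets oboe for instrument.
House 4 instrument: only saxophone fits.
The only dessert still possible for house 4 is fudge.
House 1 dessert: only pie fits.
House 2 dessert: only cake fits.
So: house 1 = rabbit/clarinet/pie, house 2 = cat/oboe/cake, house 3 = fish/violin/donuts, house 4 = dog/saxophone/fudge.

clarinet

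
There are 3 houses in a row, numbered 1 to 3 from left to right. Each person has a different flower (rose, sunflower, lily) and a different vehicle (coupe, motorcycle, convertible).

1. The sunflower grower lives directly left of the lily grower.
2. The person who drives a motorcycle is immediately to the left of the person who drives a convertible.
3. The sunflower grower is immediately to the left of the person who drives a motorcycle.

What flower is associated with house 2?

lily

The sunflower grower is in house 1 (clue 3).
From clue 3, the person who drives a motorcycle must be in house 2.
That leaves coupe as the vehicle for house 1.
That leaves convertible as the vehicle for house 3.
Clue 1: the lily grower is in house 2.
That leaves rose as the flower for house 3.
So: house 1 = sunflower/coupe, house 2 = lily/motorcycle, house 3 = rose/convertible.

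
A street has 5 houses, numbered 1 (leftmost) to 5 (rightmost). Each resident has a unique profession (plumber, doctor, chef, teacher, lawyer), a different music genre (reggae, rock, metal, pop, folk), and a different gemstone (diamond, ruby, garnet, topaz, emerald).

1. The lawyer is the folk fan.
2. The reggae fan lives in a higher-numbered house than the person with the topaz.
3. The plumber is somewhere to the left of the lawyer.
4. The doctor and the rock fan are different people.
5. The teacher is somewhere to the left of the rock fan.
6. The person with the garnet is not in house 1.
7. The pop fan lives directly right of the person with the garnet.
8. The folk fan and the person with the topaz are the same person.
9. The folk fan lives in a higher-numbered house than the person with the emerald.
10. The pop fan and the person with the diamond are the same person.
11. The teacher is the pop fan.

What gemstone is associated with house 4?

diamond

The only music genre still possible for house 1 is metal.
That leaves ruby as the gemstone for house 5.
House 2 music genre: only folk fits.
House 1 gemstone: only emerald fits.
By clue 1, the lawyer is in house 2.
From clue 3, the plumber must be in house 1.
By clue 8, the person with the topaz is in house 2.
House 4 gemstone: only diamond fits.
From clue 7, the pop fan must be in house 4.
Clue 11 places the teacher in house 4.
House 3's music genre must be reggae (nothing else left).
The only music genre still possible for house 5 is rock.
That leaves garnet as the gemstone for house 3.
By clue 4, the doctor is in house 3.
So house 5 gets chef for profession.
So: house 1 = plumber/metal/emerald, house 2 = lawyer/folk/topaz, house 3 = doctor/reggae/garnet, house 4 = teacher/pop/diamond, house 5 = chef/rock/ruby.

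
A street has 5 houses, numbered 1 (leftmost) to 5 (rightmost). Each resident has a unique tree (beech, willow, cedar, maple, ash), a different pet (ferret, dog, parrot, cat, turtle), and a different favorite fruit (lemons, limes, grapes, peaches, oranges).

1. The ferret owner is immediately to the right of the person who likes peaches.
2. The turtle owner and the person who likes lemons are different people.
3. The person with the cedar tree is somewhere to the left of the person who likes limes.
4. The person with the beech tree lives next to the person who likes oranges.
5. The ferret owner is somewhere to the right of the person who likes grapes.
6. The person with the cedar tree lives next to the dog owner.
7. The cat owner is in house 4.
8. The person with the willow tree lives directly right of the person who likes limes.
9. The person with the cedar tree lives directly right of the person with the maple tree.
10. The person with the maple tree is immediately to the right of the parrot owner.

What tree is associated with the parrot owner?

From clue 7, the cat owner must be in house 4.
From clue 9, the person with the cedar tree must be in house 3.
By clue 9, the person with the maple tree is in house 2.
Clue 10: the parrot owner is in house 1.
By clue 3, the person who likes limes is in house 4.
The dog owner is in house 2 (clue 6).
The person with the willow tree is in house 5 (clue 8).
Clue 1 places the ferret owner in house 3.
Clue 1 places the person who likes peaches in house 2.
House 5's pet must be turtle (nothing else left).
From clue 4, the person with the beech tree must be in house 4.
That leaves ash as the tree for house 1.
So house 1 gets grapes for favorite fruit.
That leaves oranges as the favorite fruit for house 5.
That leaves lemons as the favorite fruit for house 3.
So: house 1 = ash/parrot/grapes, house 2 = maple/dog/peaches, house 3 = cedar/ferret/lemons, house 4 = beech/cat/limes, house 5 = willow/turtle/oranges.

ash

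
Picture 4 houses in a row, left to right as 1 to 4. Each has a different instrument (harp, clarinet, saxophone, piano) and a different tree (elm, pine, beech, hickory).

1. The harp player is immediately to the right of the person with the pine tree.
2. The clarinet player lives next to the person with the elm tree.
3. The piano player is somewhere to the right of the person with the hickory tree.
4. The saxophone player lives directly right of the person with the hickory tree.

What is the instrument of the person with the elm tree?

House 1's instrument must be clarinet (nothing else left).
By clue 2, the person with the elm tree is in house 2.
That leaves beech as the tree for house 4.
So house 3 gets piano for instrument.
From clue 3, the person with the hickory tree must be in house 1.
The saxophone player is in house 2 (clue 4).
House 4's instrument must be harp (nothing else left).
House 3's tree must be pine (nothing else left).
So: house 1 = clarinet/hickory, house 2 = saxophone/elm, house 3 = piano/pine, house 4 = harp/beech.

saxophone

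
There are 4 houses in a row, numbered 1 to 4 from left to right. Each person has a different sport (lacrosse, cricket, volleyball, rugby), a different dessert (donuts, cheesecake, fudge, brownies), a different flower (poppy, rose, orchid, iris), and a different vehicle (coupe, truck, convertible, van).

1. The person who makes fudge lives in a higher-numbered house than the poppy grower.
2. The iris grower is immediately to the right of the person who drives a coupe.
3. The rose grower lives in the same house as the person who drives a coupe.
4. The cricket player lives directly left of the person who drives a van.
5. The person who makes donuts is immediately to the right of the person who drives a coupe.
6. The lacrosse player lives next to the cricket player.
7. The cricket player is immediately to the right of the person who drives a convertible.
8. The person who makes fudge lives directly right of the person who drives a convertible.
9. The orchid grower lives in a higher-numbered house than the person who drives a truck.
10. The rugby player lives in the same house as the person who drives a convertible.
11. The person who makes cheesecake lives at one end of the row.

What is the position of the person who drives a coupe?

The only vehicle still possible for house 4 is van.
Clue 4 places the cricket player in house 3.
Clue 7: the person who drives a convertible is in house 2.
By clue 8, the person who makes fudge is in house 3.
Clue 10: the rugby player is in house 2.
That leaves volleyball as the sport for house 1.
House 4's sport must be lacrosse (nothing else left).
The person who makes cheesecake is narrowed to house 1 or 4; consider each.
Placing it in house 4 leads to a contradiction, so it's in house 1.
The person who makes brownies is narrowed to house 2 or 4; consider each.
Placing it in house 4 leads to a contradiction, so it's in house 2.
The only dessert still possible for house 4 is donuts.
The person who drives a coupe is in house 3 (clue 5).
The only vehicle still possible for house 1 is truck.
Clue 2 places the iris grower in house 4.
From clue 3, the rose grower must be in house 3.
House 1's flower must be poppy (nothing else left).
House 2's flower must be orchid (nothing else left).
So: house 1 = volleyball/cheesecake/poppy/truck, house 2 = rugby/brownies/orchid/convertible, house 3 = cricket/fudge/rose/coupe, house 4 = lacrosse/donuts/iris/van.

3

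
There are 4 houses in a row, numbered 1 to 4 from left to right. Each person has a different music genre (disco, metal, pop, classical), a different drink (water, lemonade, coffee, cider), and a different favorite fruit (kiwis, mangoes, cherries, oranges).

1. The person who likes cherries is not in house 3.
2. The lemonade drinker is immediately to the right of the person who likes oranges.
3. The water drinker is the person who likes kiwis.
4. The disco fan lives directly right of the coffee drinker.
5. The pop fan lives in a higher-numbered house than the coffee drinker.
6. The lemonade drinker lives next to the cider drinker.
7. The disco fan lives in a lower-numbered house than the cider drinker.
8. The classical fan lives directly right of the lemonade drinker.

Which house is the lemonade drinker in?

2

That leaves metal as the music genre for house 1.
The classical fan is narrowed to house 3 or 4; consider each.
Placing it in house 4 leads to a contradiction, so it's in house 3.
Clue 8 places the lemonade drinker in house 2.
House 4 music genre: only pop fits.
House 1's drink must be coffee (nothing else left).
The person who likes oranges is in house 1 (clue 2).
The cider drinker is in house 3 (clue 6).
House 2's music genre must be disco (nothing else left).
House 4's drink must be water (nothing else left).
The person who likes kiwis is in house 4 (clue 3).
House 2 favorite fruit: only cherries fits.
The only favorite fruit still possible for house 3 is mangoes.
So: house 1 = metal/coffee/oranges, house 2 = disco/lemonade/cherries, house 3 = classical/cider/mangoes, house 4 = pop/water/kiwis.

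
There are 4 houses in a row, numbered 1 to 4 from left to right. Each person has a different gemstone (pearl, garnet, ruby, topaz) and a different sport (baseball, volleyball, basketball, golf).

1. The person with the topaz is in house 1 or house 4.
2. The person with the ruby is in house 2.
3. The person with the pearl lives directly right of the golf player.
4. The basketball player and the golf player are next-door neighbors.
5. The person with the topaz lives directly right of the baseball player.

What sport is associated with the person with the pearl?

baseball

By clue 2, the person with the ruby is in house 2.
From clue 5, the person with the topaz must be in house 4.
The baseball player is in house 3 (clue 5).
That leaves garnet as the gemstone for house 1.
That leaves pearl as the gemstone for house 3.
The golf player is in house 2 (clue 3).
Clue 4: the basketball player is in house 1.
House 4 sport: only volleyball fits.
So: house 1 = garnet/basketball, house 2 = ruby/golf, house 3 = pearl/baseball, house 4 = topaz/volleyball.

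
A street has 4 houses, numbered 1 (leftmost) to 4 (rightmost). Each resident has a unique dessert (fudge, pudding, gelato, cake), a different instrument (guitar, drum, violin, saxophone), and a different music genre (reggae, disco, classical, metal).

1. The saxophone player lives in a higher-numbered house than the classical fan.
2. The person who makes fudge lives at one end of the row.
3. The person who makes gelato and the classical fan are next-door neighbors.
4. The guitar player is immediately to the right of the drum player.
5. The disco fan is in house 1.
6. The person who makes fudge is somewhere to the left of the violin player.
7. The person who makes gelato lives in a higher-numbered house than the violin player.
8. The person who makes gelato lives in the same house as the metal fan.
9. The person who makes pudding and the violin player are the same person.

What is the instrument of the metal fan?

The disco fan is in house 1 (clue 5).
Clue 6: the person who makes fudge is in house 1.
So house 1 gets drum for instrument.
Clue 4 places the guitar player in house 2.
So house 3 gets violin for instrument.
House 4 instrument: only saxophone fits.
By clue 7, the person who makes gelato is in house 4.
Clue 8: the metal fan is in house 4.
Clue 9: the person who makes pudding is in house 3.
So house 2 gets cake for dessert.
Clue 3: the classical fan is in house 3.
So house 2 gets reggae for music genre.
So: house 1 = fudge/drum/disco, house 2 = cake/guitar/reggae, house 3 = pudding/violin/classical, house 4 = gelato/saxophone/metal.

saxophone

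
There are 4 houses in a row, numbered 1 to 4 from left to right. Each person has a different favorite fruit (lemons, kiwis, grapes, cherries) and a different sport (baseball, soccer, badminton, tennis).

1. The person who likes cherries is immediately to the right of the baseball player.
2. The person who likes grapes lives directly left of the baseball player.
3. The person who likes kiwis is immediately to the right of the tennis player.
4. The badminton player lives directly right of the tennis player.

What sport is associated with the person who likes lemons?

The person who likes cherries is narrowed to house 3 or 4; consider each.
Placing it in house 4 leads to a contradiction, so it's in house 3.
Clue 1: the baseball player is in house 2.
By clue 2, the person who likes grapes is in house 1.
Clue 4: the badminton player is in house 4.
Clue 4 places the tennis player in house 3.
House 1's sport must be soccer (nothing else left).
Clue 3: the person who likes kiwis is in house 4.
House 2 favorite fruit: only lemons fits.
So: house 1 = grapes/soccer, house 2 = lemons/baseball, house 3 = cherries/tennis, house 4 = kiwis/badminton.

baseball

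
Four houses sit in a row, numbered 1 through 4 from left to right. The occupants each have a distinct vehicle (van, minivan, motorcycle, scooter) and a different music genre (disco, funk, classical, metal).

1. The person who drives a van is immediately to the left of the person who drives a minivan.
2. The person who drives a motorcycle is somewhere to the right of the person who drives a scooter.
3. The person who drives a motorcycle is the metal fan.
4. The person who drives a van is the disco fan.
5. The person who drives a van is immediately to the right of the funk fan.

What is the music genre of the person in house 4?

metal

The only vehicle still possible for house 1 is scooter.
The person who drives a minivan is narrowed to house 3 or 4; consider each.
Placing it in house 4 leads to a contradiction, so it's in house 3.
By clue 1, the person who drives a van is in house 2.
From clue 4, the disco fan must be in house 2.
From clue 5, the funk fan must be in house 1.
That leaves motorcycle as the vehicle for house 4.
Clue 3 places the metal fan in house 4.
House 3's music genre must be classical (nothing else left).
So: house 1 = scooter/funk, house 2 = van/disco, house 3 = minivan/classical, house 4 = motorcycle/metal.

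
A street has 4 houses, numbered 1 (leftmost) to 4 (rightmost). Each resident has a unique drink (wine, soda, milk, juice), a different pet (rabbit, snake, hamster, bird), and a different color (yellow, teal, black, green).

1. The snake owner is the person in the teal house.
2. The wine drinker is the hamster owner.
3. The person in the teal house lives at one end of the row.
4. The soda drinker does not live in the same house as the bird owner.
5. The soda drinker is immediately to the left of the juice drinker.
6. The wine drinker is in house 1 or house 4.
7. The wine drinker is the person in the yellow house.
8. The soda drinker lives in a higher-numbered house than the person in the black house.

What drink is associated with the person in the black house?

So house 3 gets green for color.
That leaves black as the color for house 2.
From clue 8, the soda drinker must be in house 3.
House 2's drink must be milk (nothing else left).
House 4's drink must be juice (nothing else left).
The hamster owner is in house 1 (clue 2).
Clue 7 places the person in the yellow house in house 1.
The only drink still possible for house 1 is wine.
The only pet still possible for house 3 is rabbit.
House 4 color: only teal fits.
House 2 pet: only bird fits.
So house 4 gets snake for pet.
So: house 1 = wine/hamster/yellow, house 2 = milk/bird/black, house 3 = soda/rabbit/green, house 4 = juice/snake/teal.

milk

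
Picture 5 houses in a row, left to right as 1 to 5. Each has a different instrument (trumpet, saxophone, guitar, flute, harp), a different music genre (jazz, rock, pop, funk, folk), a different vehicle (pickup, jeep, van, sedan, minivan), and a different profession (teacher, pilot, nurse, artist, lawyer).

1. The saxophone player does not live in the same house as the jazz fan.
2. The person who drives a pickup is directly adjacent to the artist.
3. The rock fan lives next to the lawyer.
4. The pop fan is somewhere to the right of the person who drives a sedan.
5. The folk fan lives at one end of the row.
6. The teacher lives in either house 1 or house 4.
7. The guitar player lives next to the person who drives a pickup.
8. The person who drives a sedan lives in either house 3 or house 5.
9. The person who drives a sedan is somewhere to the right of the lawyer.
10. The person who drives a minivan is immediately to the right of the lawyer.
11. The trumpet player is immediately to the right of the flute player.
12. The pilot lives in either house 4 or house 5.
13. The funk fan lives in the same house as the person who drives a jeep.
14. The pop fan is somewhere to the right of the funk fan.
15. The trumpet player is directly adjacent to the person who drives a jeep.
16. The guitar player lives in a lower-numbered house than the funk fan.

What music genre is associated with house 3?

jazz

By clue 8, the person who drives a sedan is in house 3.
So house 2 gets minivan for vehicle.
From clue 10, the lawyer must be in house 1.
By clue 13, the funk fan is in house 4.
By clue 13, the person who drives a jeep is in house 4.
From clue 14, the pop fan must be in house 5.
So house 1 gets folk for music genre.
House 5's vehicle must be van (nothing else left).
Clue 2: the artist is in house 2.
Clue 3: the rock fan is in house 2.
Clue 7: the guitar player is in house 2.
House 4's instrument must be flute (nothing else left).
That leaves jazz as the music genre for house 3.
The only vehicle still possible for house 1 is pickup.
House 3 profession: only nurse fits.
House 4 profession: only teacher fits.
House 5 profession: only pilot fits.
Clue 11: the trumpet player is in house 5.
House 1's instrument must be saxophone (nothing else left).
So house 3 gets harp for instrument.
So: house 1 = saxophone/folk/pickup/lawyer, house 2 = guitar/rock/minivan/artist, house 3 = harp/jazz/sedan/nurse, house 4 = flute/funk/jeep/teacher, house 5 = trumpet/pop/van/pilot.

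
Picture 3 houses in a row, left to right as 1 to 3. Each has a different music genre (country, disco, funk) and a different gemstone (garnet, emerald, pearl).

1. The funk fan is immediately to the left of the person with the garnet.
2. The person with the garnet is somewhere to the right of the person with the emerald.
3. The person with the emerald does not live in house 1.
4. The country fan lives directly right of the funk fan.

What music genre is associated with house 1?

Clue 3: the person with the emerald is in house 2.
That leaves pearl as the gemstone for house 1.
House 3 gemstone: only garnet fits.
The funk fan is in house 2 (clue 1).
Clue 4 places the country fan in house 3.
House 1's music genre must be disco (nothing else left).
So: house 1 = disco/pearl, house 2 = funk/emerald, house 3 = country/garnet.

disco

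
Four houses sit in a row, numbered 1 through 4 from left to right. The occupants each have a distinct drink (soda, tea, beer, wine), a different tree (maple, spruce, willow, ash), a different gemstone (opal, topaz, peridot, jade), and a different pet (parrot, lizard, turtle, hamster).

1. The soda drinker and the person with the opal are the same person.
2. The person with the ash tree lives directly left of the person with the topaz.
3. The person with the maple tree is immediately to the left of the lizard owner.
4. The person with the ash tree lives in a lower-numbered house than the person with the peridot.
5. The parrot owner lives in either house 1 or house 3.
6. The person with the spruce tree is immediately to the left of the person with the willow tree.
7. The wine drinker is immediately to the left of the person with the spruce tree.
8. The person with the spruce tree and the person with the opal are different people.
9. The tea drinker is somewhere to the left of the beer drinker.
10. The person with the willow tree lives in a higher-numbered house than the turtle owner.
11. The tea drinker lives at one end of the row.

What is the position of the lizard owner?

3

Clue 11 places the tea drinker in house 1.
That leaves wine as the drink for house 2.
House 4's tree must be willow (nothing else left).
By clue 6, the person with the spruce tree is in house 3.
The person with the opal is in house 4 (clue 8).
House 1's gemstone must be jade (nothing else left).
The soda drinker is in house 4 (clue 1).
That leaves beer as the drink for house 3.
House 4's pet must be hamster (nothing else left).
The person with the ash tree is narrowed to house 1 or 2; consider each.
Placing it in house 2 leads to a contradiction, so it's in house 1.
The person with the topaz is in house 2 (clue 2).
House 2's tree must be maple (nothing else left).
That leaves peridot as the gemstone for house 3.
The lizard owner is in house 3 (clue 3).
The only pet still possible for house 2 is turtle.
The only pet still possible for house 1 is parrot.
So: house 1 = tea/ash/jade/parrot, house 2 = wine/maple/topaz/turtle, house 3 = beer/spruce/peridot/lizard, house 4 = soda/willow/opal/hamster.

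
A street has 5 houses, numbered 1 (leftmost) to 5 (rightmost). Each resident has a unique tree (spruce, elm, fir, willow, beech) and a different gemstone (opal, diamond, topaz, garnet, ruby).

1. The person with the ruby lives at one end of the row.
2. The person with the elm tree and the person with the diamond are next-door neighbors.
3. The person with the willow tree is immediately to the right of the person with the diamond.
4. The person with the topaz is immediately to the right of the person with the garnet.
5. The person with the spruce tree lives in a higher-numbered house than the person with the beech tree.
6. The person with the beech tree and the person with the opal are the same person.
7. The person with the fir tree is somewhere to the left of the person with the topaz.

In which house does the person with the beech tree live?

1

The person with the ruby is narrowed to house 1 or 5; consider each.
Placing it in house 1 leads to a contradiction, so it's in house 5.
The person with the fir tree is narrowed to house 1 or 2 or 3; consider each.
Placing it in house 1 and house 3 leads to a contradiction, so it's in house 2.
That leaves opal as the gemstone for house 1.
Clue 6: the person with the beech tree is in house 1.
The person with the garnet is narrowed to house 2 or 3; consider each.
Placing it in house 3 leads to a contradiction, so it's in house 2.
Clue 4: the person with the topaz is in house 3.
The only gemstone still possible for house 4 is diamond.
Clue 3: the person with the willow tree is in house 5.
That leaves spruce as the tree for house 4.
That leaves elm as the tree for house 3.
So: house 1 = beech/opal, house 2 = fir/garnet, house 3 = elm/topaz, house 4 = spruce/diamond, house 5 = willow/ruby.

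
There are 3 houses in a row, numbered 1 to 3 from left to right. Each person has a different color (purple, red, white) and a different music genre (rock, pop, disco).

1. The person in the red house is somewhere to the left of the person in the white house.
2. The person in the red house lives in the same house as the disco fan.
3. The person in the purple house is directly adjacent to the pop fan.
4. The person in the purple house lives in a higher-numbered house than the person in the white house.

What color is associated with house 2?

white

From clue 4, the person in the purple house must be in house 3.
Clue 4: the person in the white house is in house 2.
So house 1 gets red for color.
The disco fan is in house 1 (clue 2).
By clue 3, the pop fan is in house 2.
The only music genre still possible for house 3 is rock.
So: house 1 = red/disco, house 2 = white/pop, house 3 = purple/rock.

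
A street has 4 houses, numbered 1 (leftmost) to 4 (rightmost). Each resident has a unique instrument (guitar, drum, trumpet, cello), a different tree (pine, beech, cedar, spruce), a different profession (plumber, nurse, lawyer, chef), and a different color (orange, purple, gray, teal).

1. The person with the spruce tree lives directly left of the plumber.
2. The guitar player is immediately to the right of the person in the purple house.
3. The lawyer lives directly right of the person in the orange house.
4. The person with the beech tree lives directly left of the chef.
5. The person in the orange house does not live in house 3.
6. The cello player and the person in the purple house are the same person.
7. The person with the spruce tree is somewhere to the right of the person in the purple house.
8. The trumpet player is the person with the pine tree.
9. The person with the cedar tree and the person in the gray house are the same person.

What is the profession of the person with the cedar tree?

The only profession still possible for house 1 is nurse.
The cello player is narrowed to house 1 or 2; consider each.
Placing it in house 1 leads to a contradiction, so it's in house 2.
From clue 6, the person in the purple house must be in house 2.
The person with the spruce tree is in house 3 (clue 7).
By clue 1, the plumber is in house 4.
Clue 3: the lawyer is in house 2.
That leaves guitar as the instrument for house 3.
House 2 tree: only beech fits.
House 3's profession must be chef (nothing else left).
That leaves orange as the color for house 1.
That leaves teal as the color for house 3.
The only color still possible for house 4 is gray.
From clue 9, the person with the cedar tree must be in house 4.
So house 1 gets pine for tree.
From clue 8, the trumpet player must be in house 1.
The only instrument still possible for house 4 is drum.
So: house 1 = trumpet/pine/nurse/orange, house 2 = cello/beech/lawyer/purple, house 3 = guitar/spruce/chef/teal, house 4 = drum/cedar/plumber/gray.

plumber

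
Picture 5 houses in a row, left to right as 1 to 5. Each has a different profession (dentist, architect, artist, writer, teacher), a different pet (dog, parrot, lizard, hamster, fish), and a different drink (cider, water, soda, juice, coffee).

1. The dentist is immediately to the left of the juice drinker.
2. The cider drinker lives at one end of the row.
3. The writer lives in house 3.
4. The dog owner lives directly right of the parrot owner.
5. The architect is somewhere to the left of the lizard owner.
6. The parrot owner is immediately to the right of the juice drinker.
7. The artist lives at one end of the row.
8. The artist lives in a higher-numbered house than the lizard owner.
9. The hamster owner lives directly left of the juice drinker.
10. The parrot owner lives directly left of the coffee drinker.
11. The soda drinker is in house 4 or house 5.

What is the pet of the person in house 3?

Clue 3 places the writer in house 3.
From clue 8, the artist must be in house 5.
So house 4 gets teacher for profession.
The architect is narrowed to house 1 or 2; consider each.
Placing it in house 2 leads to a contradiction, so it's in house 1.
The only profession still possible for house 2 is dentist.
From clue 1, the juice drinker must be in house 3.
The parrot owner is in house 4 (clue 6).
The hamster owner is in house 2 (clue 9).
Clue 10 places the coffee drinker in house 5.
That leaves fish as the pet for house 1.
House 3 pet: only lizard fits.
So house 5 gets dog for pet.
House 2 drink: only water fits.
House 4's drink must be soda (nothing else left).
So house 1 gets cider for drink.
So: house 1 = architect/fish/cider, house 2 = dentist/hamster/water, house 3 = writer/lizard/juice, house 4 = teacher/parrot/soda, house 5 = artist/dog/coffee.

lizard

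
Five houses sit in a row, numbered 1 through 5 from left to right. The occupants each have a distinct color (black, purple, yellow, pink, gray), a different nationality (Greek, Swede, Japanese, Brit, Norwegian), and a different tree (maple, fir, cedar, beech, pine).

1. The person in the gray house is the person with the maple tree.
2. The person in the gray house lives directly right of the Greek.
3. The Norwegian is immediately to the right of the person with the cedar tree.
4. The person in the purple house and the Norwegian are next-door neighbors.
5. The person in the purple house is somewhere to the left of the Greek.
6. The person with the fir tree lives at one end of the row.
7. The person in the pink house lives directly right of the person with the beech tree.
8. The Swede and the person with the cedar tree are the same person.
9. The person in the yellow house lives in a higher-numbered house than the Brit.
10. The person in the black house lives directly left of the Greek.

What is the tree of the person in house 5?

fir

House 5's nationality must be Japanese (nothing else left).
The person with the fir tree is narrowed to house 1 or 5; consider each.
Placing it in house 1 leads to a contradiction, so it's in house 5.
House 4 nationality: only Brit fits.
From clue 9, the person in the yellow house must be in house 5.
The only nationality still possible for house 1 is Swede.
By clue 8, the person with the cedar tree is in house 1.
Clue 3 places the Norwegian in house 2.
Clue 4 places the person in the purple house in house 1.
The only color still possible for house 2 is black.
House 3's nationality must be Greek (nothing else left).
Clue 2: the person in the gray house is in house 4.
House 3 color: only pink fits.
From clue 1, the person with the maple tree must be in house 4.
The person with the beech tree is in house 2 (clue 7).
The only tree still possible for house 3 is pine.
So: house 1 = purple/Swede/cedar, house 2 = black/Norwegian/beech, house 3 = pink/Greek/pine, house 4 = gray/Brit/maple, house 5 = yellow/Japanese/fir.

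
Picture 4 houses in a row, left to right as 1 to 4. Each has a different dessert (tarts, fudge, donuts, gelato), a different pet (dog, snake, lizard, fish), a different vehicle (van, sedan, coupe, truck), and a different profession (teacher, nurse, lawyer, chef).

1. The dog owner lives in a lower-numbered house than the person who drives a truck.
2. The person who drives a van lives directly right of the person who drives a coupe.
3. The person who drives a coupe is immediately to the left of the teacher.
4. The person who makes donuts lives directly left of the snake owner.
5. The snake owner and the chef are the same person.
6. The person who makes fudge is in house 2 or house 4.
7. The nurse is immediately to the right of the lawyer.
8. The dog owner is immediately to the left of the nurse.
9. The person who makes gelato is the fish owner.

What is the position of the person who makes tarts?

That leaves lawyer as the profession for house 1.
Clue 7 places the nurse in house 2.
Clue 8 places the dog owner in house 1.
That leaves sedan as the vehicle for house 1.
That leaves tarts as the dessert for house 1.
The person who makes donuts is narrowed to house 2 or 3; consider each.
Placing it in house 2 leads to a contradiction, so it's in house 3.
From clue 4, the snake owner must be in house 4.
From clue 5, the chef must be in house 4.
House 3's profession must be teacher (nothing else left).
The person who drives a coupe is in house 2 (clue 3).
The person who makes gelato is in house 2 (clue 9).
Clue 9 places the fish owner in house 2.
That leaves fudge as the dessert for house 4.
That leaves lizard as the pet for house 3.
The person who drives a van is in house 3 (clue 2).
The only vehicle still possible for house 4 is truck.
So: house 1 = tarts/dog/sedan/lawyer, house 2 = gelato/fish/coupe/nurse, house 3 = donuts/lizard/van/teacher, house 4 = fudge/snake/truck/chef.

1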